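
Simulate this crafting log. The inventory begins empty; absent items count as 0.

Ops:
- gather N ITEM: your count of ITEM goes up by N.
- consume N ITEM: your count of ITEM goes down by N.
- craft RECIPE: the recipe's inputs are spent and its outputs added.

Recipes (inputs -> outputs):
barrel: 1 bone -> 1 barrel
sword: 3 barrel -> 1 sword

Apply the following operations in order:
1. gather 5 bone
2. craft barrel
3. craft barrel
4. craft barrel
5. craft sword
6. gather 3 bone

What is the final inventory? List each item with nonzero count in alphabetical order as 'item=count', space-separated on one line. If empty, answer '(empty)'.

After 1 (gather 5 bone): bone=5
After 2 (craft barrel): barrel=1 bone=4
After 3 (craft barrel): barrel=2 bone=3
After 4 (craft barrel): barrel=3 bone=2
After 5 (craft sword): bone=2 sword=1
After 6 (gather 3 bone): bone=5 sword=1

Answer: bone=5 sword=1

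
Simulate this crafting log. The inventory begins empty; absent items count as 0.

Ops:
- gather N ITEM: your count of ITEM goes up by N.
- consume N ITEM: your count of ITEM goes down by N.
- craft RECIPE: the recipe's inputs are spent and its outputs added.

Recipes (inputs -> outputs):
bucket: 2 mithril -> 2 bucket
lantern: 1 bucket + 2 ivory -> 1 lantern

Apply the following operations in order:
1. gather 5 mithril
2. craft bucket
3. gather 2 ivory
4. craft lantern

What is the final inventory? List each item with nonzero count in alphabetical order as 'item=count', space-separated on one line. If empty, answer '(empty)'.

After 1 (gather 5 mithril): mithril=5
After 2 (craft bucket): bucket=2 mithril=3
After 3 (gather 2 ivory): bucket=2 ivory=2 mithril=3
After 4 (craft lantern): bucket=1 lantern=1 mithril=3

Answer: bucket=1 lantern=1 mithril=3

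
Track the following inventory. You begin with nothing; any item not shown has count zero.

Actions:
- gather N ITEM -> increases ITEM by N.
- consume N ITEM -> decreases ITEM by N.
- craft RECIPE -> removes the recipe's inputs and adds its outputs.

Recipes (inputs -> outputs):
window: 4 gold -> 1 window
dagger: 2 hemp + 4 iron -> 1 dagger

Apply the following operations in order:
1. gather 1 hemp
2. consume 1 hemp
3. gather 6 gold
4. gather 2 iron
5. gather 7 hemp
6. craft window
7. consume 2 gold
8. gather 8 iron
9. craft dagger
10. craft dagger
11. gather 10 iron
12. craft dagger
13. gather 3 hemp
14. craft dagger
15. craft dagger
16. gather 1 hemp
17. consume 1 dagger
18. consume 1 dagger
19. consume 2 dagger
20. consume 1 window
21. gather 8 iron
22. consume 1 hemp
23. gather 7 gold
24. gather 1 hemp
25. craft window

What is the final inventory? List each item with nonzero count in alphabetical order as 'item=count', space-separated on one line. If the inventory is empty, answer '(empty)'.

After 1 (gather 1 hemp): hemp=1
After 2 (consume 1 hemp): (empty)
After 3 (gather 6 gold): gold=6
After 4 (gather 2 iron): gold=6 iron=2
After 5 (gather 7 hemp): gold=6 hemp=7 iron=2
After 6 (craft window): gold=2 hemp=7 iron=2 window=1
After 7 (consume 2 gold): hemp=7 iron=2 window=1
After 8 (gather 8 iron): hemp=7 iron=10 window=1
After 9 (craft dagger): dagger=1 hemp=5 iron=6 window=1
After 10 (craft dagger): dagger=2 hemp=3 iron=2 window=1
After 11 (gather 10 iron): dagger=2 hemp=3 iron=12 window=1
After 12 (craft dagger): dagger=3 hemp=1 iron=8 window=1
After 13 (gather 3 hemp): dagger=3 hemp=4 iron=8 window=1
After 14 (craft dagger): dagger=4 hemp=2 iron=4 window=1
After 15 (craft dagger): dagger=5 window=1
After 16 (gather 1 hemp): dagger=5 hemp=1 window=1
After 17 (consume 1 dagger): dagger=4 hemp=1 window=1
After 18 (consume 1 dagger): dagger=3 hemp=1 window=1
After 19 (consume 2 dagger): dagger=1 hemp=1 window=1
After 20 (consume 1 window): dagger=1 hemp=1
After 21 (gather 8 iron): dagger=1 hemp=1 iron=8
After 22 (consume 1 hemp): dagger=1 iron=8
After 23 (gather 7 gold): dagger=1 gold=7 iron=8
After 24 (gather 1 hemp): dagger=1 gold=7 hemp=1 iron=8
After 25 (craft window): dagger=1 gold=3 hemp=1 iron=8 window=1

Answer: dagger=1 gold=3 hemp=1 iron=8 window=1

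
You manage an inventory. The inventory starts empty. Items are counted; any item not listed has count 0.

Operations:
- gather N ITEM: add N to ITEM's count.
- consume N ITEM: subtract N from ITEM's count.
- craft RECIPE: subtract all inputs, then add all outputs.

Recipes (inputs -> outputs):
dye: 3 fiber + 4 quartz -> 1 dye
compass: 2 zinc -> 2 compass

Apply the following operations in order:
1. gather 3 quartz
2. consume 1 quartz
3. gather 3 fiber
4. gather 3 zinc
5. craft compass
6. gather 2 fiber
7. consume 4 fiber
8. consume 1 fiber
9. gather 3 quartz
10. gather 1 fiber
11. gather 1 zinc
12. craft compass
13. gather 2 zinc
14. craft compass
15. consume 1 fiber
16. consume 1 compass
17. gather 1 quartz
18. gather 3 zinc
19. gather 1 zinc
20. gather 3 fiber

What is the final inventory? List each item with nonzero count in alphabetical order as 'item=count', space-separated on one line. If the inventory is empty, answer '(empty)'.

Answer: compass=5 fiber=3 quartz=6 zinc=4

Derivation:
After 1 (gather 3 quartz): quartz=3
After 2 (consume 1 quartz): quartz=2
After 3 (gather 3 fiber): fiber=3 quartz=2
After 4 (gather 3 zinc): fiber=3 quartz=2 zinc=3
After 5 (craft compass): compass=2 fiber=3 quartz=2 zinc=1
After 6 (gather 2 fiber): compass=2 fiber=5 quartz=2 zinc=1
After 7 (consume 4 fiber): compass=2 fiber=1 quartz=2 zinc=1
After 8 (consume 1 fiber): compass=2 quartz=2 zinc=1
After 9 (gather 3 quartz): compass=2 quartz=5 zinc=1
After 10 (gather 1 fiber): compass=2 fiber=1 quartz=5 zinc=1
After 11 (gather 1 zinc): compass=2 fiber=1 quartz=5 zinc=2
After 12 (craft compass): compass=4 fiber=1 quartz=5
After 13 (gather 2 zinc): compass=4 fiber=1 quartz=5 zinc=2
After 14 (craft compass): compass=6 fiber=1 quartz=5
After 15 (consume 1 fiber): compass=6 quartz=5
After 16 (consume 1 compass): compass=5 quartz=5
After 17 (gather 1 quartz): compass=5 quartz=6
After 18 (gather 3 zinc): compass=5 quartz=6 zinc=3
After 19 (gather 1 zinc): compass=5 quartz=6 zinc=4
After 20 (gather 3 fiber): compass=5 fiber=3 quartz=6 zinc=4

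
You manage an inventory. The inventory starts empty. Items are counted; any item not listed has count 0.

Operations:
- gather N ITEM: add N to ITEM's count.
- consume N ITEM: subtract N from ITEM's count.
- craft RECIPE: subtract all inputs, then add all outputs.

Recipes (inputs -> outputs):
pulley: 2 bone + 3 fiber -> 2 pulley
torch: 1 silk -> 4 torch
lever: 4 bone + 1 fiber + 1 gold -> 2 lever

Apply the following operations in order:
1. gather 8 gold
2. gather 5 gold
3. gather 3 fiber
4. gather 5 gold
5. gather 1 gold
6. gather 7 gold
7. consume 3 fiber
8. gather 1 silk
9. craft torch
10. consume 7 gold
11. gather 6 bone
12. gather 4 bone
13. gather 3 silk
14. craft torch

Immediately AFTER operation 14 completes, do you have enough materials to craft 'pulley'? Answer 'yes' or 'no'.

After 1 (gather 8 gold): gold=8
After 2 (gather 5 gold): gold=13
After 3 (gather 3 fiber): fiber=3 gold=13
After 4 (gather 5 gold): fiber=3 gold=18
After 5 (gather 1 gold): fiber=3 gold=19
After 6 (gather 7 gold): fiber=3 gold=26
After 7 (consume 3 fiber): gold=26
After 8 (gather 1 silk): gold=26 silk=1
After 9 (craft torch): gold=26 torch=4
After 10 (consume 7 gold): gold=19 torch=4
After 11 (gather 6 bone): bone=6 gold=19 torch=4
After 12 (gather 4 bone): bone=10 gold=19 torch=4
After 13 (gather 3 silk): bone=10 gold=19 silk=3 torch=4
After 14 (craft torch): bone=10 gold=19 silk=2 torch=8

Answer: no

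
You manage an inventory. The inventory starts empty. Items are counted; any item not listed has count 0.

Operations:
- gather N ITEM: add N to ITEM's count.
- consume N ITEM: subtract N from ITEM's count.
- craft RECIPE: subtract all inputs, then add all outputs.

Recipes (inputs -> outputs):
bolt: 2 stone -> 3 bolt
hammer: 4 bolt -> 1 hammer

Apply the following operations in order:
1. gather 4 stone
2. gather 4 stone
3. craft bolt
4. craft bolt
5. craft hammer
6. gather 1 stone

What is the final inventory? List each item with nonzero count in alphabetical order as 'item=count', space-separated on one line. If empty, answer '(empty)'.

After 1 (gather 4 stone): stone=4
After 2 (gather 4 stone): stone=8
After 3 (craft bolt): bolt=3 stone=6
After 4 (craft bolt): bolt=6 stone=4
After 5 (craft hammer): bolt=2 hammer=1 stone=4
After 6 (gather 1 stone): bolt=2 hammer=1 stone=5

Answer: bolt=2 hammer=1 stone=5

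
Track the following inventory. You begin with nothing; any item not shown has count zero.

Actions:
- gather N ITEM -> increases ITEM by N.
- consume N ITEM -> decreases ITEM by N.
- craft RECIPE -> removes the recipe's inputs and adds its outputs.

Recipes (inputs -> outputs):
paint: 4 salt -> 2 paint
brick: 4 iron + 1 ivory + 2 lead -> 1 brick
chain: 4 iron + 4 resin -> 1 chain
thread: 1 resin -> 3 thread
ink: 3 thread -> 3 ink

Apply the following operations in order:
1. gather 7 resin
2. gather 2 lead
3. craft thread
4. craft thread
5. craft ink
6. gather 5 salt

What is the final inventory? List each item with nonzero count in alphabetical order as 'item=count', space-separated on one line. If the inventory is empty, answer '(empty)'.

Answer: ink=3 lead=2 resin=5 salt=5 thread=3

Derivation:
After 1 (gather 7 resin): resin=7
After 2 (gather 2 lead): lead=2 resin=7
After 3 (craft thread): lead=2 resin=6 thread=3
After 4 (craft thread): lead=2 resin=5 thread=6
After 5 (craft ink): ink=3 lead=2 resin=5 thread=3
After 6 (gather 5 salt): ink=3 lead=2 resin=5 salt=5 thread=3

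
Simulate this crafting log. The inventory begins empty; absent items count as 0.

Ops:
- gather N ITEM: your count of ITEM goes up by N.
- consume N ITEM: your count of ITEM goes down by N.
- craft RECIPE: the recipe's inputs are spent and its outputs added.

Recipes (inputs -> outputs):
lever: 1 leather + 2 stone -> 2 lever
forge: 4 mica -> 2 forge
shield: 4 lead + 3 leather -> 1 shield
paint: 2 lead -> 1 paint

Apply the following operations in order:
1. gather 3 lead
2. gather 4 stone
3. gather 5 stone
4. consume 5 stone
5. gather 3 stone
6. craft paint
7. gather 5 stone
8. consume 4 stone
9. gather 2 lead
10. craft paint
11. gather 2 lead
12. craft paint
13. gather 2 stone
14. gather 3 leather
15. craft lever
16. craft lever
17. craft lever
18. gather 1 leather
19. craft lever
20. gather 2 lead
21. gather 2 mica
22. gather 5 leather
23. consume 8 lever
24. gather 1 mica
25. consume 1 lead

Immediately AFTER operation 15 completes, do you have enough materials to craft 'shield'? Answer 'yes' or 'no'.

Answer: no

Derivation:
After 1 (gather 3 lead): lead=3
After 2 (gather 4 stone): lead=3 stone=4
After 3 (gather 5 stone): lead=3 stone=9
After 4 (consume 5 stone): lead=3 stone=4
After 5 (gather 3 stone): lead=3 stone=7
After 6 (craft paint): lead=1 paint=1 stone=7
After 7 (gather 5 stone): lead=1 paint=1 stone=12
After 8 (consume 4 stone): lead=1 paint=1 stone=8
After 9 (gather 2 lead): lead=3 paint=1 stone=8
After 10 (craft paint): lead=1 paint=2 stone=8
After 11 (gather 2 lead): lead=3 paint=2 stone=8
After 12 (craft paint): lead=1 paint=3 stone=8
After 13 (gather 2 stone): lead=1 paint=3 stone=10
After 14 (gather 3 leather): lead=1 leather=3 paint=3 stone=10
After 15 (craft lever): lead=1 leather=2 lever=2 paint=3 stone=8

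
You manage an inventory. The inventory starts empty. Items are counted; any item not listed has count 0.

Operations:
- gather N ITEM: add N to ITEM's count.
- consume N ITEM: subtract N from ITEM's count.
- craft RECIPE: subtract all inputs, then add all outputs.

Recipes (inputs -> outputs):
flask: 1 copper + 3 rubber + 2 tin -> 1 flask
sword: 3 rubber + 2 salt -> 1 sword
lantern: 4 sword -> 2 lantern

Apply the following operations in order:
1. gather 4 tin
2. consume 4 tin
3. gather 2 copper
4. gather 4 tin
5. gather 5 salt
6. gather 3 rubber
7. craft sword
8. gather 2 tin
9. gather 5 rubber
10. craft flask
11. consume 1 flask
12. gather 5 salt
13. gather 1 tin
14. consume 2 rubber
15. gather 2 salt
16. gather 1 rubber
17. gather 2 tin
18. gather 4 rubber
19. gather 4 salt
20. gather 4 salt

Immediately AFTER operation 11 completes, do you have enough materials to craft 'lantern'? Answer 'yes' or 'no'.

After 1 (gather 4 tin): tin=4
After 2 (consume 4 tin): (empty)
After 3 (gather 2 copper): copper=2
After 4 (gather 4 tin): copper=2 tin=4
After 5 (gather 5 salt): copper=2 salt=5 tin=4
After 6 (gather 3 rubber): copper=2 rubber=3 salt=5 tin=4
After 7 (craft sword): copper=2 salt=3 sword=1 tin=4
After 8 (gather 2 tin): copper=2 salt=3 sword=1 tin=6
After 9 (gather 5 rubber): copper=2 rubber=5 salt=3 sword=1 tin=6
After 10 (craft flask): copper=1 flask=1 rubber=2 salt=3 sword=1 tin=4
After 11 (consume 1 flask): copper=1 rubber=2 salt=3 sword=1 tin=4

Answer: no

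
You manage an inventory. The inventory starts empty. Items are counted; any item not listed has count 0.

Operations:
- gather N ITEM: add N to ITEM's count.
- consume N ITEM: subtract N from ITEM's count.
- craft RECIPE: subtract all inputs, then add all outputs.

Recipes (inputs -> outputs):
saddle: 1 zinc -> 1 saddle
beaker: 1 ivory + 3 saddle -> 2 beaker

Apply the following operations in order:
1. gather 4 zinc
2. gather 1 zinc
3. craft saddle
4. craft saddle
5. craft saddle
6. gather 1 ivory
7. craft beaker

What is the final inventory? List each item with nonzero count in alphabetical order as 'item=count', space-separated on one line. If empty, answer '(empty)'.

After 1 (gather 4 zinc): zinc=4
After 2 (gather 1 zinc): zinc=5
After 3 (craft saddle): saddle=1 zinc=4
After 4 (craft saddle): saddle=2 zinc=3
After 5 (craft saddle): saddle=3 zinc=2
After 6 (gather 1 ivory): ivory=1 saddle=3 zinc=2
After 7 (craft beaker): beaker=2 zinc=2

Answer: beaker=2 zinc=2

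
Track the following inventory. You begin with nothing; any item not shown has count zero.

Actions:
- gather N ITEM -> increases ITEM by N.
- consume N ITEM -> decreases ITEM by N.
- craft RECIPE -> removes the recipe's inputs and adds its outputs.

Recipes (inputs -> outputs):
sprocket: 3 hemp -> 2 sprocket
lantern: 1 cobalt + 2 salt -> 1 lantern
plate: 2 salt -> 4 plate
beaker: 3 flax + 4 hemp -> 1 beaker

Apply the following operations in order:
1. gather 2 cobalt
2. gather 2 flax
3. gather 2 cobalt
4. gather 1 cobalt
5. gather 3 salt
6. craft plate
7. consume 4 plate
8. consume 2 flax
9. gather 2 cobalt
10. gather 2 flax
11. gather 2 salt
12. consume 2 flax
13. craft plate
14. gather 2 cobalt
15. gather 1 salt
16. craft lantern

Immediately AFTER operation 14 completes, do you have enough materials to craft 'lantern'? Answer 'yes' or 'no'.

After 1 (gather 2 cobalt): cobalt=2
After 2 (gather 2 flax): cobalt=2 flax=2
After 3 (gather 2 cobalt): cobalt=4 flax=2
After 4 (gather 1 cobalt): cobalt=5 flax=2
After 5 (gather 3 salt): cobalt=5 flax=2 salt=3
After 6 (craft plate): cobalt=5 flax=2 plate=4 salt=1
After 7 (consume 4 plate): cobalt=5 flax=2 salt=1
After 8 (consume 2 flax): cobalt=5 salt=1
After 9 (gather 2 cobalt): cobalt=7 salt=1
After 10 (gather 2 flax): cobalt=7 flax=2 salt=1
After 11 (gather 2 salt): cobalt=7 flax=2 salt=3
After 12 (consume 2 flax): cobalt=7 salt=3
After 13 (craft plate): cobalt=7 plate=4 salt=1
After 14 (gather 2 cobalt): cobalt=9 plate=4 salt=1

Answer: no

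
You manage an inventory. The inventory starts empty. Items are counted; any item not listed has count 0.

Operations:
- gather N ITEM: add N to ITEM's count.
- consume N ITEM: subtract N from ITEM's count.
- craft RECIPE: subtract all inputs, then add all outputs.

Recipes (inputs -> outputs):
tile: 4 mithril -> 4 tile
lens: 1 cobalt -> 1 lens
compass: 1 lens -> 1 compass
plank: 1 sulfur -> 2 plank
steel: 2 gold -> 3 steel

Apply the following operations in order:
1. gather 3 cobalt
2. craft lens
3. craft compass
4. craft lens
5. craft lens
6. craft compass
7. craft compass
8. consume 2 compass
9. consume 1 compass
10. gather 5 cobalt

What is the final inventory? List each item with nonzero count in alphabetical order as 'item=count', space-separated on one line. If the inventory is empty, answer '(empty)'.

After 1 (gather 3 cobalt): cobalt=3
After 2 (craft lens): cobalt=2 lens=1
After 3 (craft compass): cobalt=2 compass=1
After 4 (craft lens): cobalt=1 compass=1 lens=1
After 5 (craft lens): compass=1 lens=2
After 6 (craft compass): compass=2 lens=1
After 7 (craft compass): compass=3
After 8 (consume 2 compass): compass=1
After 9 (consume 1 compass): (empty)
After 10 (gather 5 cobalt): cobalt=5

Answer: cobalt=5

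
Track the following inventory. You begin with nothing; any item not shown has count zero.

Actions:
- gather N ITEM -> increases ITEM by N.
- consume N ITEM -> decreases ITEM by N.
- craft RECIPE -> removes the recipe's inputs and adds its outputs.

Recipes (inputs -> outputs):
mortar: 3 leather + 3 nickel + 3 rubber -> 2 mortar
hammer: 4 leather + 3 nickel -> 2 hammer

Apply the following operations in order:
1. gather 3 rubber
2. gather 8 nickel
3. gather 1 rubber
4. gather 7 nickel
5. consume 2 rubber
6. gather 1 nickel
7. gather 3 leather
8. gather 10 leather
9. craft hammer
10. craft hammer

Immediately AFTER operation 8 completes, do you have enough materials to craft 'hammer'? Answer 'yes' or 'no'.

After 1 (gather 3 rubber): rubber=3
After 2 (gather 8 nickel): nickel=8 rubber=3
After 3 (gather 1 rubber): nickel=8 rubber=4
After 4 (gather 7 nickel): nickel=15 rubber=4
After 5 (consume 2 rubber): nickel=15 rubber=2
After 6 (gather 1 nickel): nickel=16 rubber=2
After 7 (gather 3 leather): leather=3 nickel=16 rubber=2
After 8 (gather 10 leather): leather=13 nickel=16 rubber=2

Answer: yes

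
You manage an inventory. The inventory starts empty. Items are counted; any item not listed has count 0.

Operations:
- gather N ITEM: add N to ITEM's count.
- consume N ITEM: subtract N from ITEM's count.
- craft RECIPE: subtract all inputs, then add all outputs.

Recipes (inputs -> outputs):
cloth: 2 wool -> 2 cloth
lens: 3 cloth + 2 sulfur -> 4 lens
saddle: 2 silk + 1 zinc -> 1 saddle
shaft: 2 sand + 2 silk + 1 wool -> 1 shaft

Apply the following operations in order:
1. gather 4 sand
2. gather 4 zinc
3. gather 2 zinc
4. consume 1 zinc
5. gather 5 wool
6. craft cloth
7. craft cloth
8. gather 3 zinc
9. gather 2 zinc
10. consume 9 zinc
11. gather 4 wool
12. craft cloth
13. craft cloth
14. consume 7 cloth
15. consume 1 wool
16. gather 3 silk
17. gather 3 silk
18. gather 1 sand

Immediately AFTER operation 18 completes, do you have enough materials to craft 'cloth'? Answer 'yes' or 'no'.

After 1 (gather 4 sand): sand=4
After 2 (gather 4 zinc): sand=4 zinc=4
After 3 (gather 2 zinc): sand=4 zinc=6
After 4 (consume 1 zinc): sand=4 zinc=5
After 5 (gather 5 wool): sand=4 wool=5 zinc=5
After 6 (craft cloth): cloth=2 sand=4 wool=3 zinc=5
After 7 (craft cloth): cloth=4 sand=4 wool=1 zinc=5
After 8 (gather 3 zinc): cloth=4 sand=4 wool=1 zinc=8
After 9 (gather 2 zinc): cloth=4 sand=4 wool=1 zinc=10
After 10 (consume 9 zinc): cloth=4 sand=4 wool=1 zinc=1
After 11 (gather 4 wool): cloth=4 sand=4 wool=5 zinc=1
After 12 (craft cloth): cloth=6 sand=4 wool=3 zinc=1
After 13 (craft cloth): cloth=8 sand=4 wool=1 zinc=1
After 14 (consume 7 cloth): cloth=1 sand=4 wool=1 zinc=1
After 15 (consume 1 wool): cloth=1 sand=4 zinc=1
After 16 (gather 3 silk): cloth=1 sand=4 silk=3 zinc=1
After 17 (gather 3 silk): cloth=1 sand=4 silk=6 zinc=1
After 18 (gather 1 sand): cloth=1 sand=5 silk=6 zinc=1

Answer: no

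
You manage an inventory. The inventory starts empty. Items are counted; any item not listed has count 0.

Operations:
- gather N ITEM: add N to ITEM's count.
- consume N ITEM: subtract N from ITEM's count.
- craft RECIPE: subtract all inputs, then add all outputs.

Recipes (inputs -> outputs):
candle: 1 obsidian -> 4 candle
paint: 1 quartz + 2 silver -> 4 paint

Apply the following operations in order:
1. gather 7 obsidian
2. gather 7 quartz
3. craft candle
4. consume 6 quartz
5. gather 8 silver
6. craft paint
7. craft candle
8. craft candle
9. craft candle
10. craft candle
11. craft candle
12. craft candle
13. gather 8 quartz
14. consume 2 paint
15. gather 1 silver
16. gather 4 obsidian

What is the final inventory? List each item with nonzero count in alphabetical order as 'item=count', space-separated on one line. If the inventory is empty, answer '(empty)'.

Answer: candle=28 obsidian=4 paint=2 quartz=8 silver=7

Derivation:
After 1 (gather 7 obsidian): obsidian=7
After 2 (gather 7 quartz): obsidian=7 quartz=7
After 3 (craft candle): candle=4 obsidian=6 quartz=7
After 4 (consume 6 quartz): candle=4 obsidian=6 quartz=1
After 5 (gather 8 silver): candle=4 obsidian=6 quartz=1 silver=8
After 6 (craft paint): candle=4 obsidian=6 paint=4 silver=6
After 7 (craft candle): candle=8 obsidian=5 paint=4 silver=6
After 8 (craft candle): candle=12 obsidian=4 paint=4 silver=6
After 9 (craft candle): candle=16 obsidian=3 paint=4 silver=6
After 10 (craft candle): candle=20 obsidian=2 paint=4 silver=6
After 11 (craft candle): candle=24 obsidian=1 paint=4 silver=6
After 12 (craft candle): candle=28 paint=4 silver=6
After 13 (gather 8 quartz): candle=28 paint=4 quartz=8 silver=6
After 14 (consume 2 paint): candle=28 paint=2 quartz=8 silver=6
After 15 (gather 1 silver): candle=28 paint=2 quartz=8 silver=7
After 16 (gather 4 obsidian): candle=28 obsidian=4 paint=2 quartz=8 silver=7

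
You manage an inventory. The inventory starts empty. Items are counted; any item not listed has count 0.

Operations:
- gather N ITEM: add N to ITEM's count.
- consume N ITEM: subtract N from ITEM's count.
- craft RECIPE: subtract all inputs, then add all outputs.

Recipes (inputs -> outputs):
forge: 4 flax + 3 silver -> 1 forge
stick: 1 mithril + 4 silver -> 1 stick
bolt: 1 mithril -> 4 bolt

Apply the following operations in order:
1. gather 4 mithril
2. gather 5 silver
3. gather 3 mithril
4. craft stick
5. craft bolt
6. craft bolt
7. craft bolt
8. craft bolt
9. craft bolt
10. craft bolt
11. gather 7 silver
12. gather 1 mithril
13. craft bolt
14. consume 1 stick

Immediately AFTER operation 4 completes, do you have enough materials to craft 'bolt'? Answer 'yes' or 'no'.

Answer: yes

Derivation:
After 1 (gather 4 mithril): mithril=4
After 2 (gather 5 silver): mithril=4 silver=5
After 3 (gather 3 mithril): mithril=7 silver=5
After 4 (craft stick): mithril=6 silver=1 stick=1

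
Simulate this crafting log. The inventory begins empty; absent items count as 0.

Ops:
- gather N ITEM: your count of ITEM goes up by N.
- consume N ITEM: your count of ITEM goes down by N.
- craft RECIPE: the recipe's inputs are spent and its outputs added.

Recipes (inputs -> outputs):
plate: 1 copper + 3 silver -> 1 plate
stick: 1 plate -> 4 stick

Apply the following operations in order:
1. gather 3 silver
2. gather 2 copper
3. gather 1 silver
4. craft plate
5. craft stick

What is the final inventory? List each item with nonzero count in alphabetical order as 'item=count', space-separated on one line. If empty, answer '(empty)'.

Answer: copper=1 silver=1 stick=4

Derivation:
After 1 (gather 3 silver): silver=3
After 2 (gather 2 copper): copper=2 silver=3
After 3 (gather 1 silver): copper=2 silver=4
After 4 (craft plate): copper=1 plate=1 silver=1
After 5 (craft stick): copper=1 silver=1 stick=4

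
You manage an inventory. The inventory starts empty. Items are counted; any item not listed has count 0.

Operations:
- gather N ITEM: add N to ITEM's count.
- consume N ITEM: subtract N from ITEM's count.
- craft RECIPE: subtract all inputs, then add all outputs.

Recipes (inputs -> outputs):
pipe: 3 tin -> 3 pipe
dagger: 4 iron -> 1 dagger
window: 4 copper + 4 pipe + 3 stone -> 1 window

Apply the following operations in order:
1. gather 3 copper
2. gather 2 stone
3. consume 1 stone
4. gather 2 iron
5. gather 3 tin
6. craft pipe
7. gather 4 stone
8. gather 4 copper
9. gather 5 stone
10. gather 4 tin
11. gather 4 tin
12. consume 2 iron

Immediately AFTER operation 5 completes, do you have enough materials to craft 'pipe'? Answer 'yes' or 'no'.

After 1 (gather 3 copper): copper=3
After 2 (gather 2 stone): copper=3 stone=2
After 3 (consume 1 stone): copper=3 stone=1
After 4 (gather 2 iron): copper=3 iron=2 stone=1
After 5 (gather 3 tin): copper=3 iron=2 stone=1 tin=3

Answer: yes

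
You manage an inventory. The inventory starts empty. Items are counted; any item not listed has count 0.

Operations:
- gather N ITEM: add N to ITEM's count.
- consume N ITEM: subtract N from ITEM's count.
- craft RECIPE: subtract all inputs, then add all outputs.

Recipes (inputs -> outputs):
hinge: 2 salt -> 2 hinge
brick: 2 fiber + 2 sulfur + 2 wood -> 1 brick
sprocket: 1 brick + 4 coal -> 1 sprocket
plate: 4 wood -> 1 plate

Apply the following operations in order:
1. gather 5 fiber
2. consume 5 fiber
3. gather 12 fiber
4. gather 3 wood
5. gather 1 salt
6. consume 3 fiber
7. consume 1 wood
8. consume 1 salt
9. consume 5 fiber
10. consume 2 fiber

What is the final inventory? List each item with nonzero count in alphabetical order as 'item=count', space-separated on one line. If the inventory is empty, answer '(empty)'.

Answer: fiber=2 wood=2

Derivation:
After 1 (gather 5 fiber): fiber=5
After 2 (consume 5 fiber): (empty)
After 3 (gather 12 fiber): fiber=12
After 4 (gather 3 wood): fiber=12 wood=3
After 5 (gather 1 salt): fiber=12 salt=1 wood=3
After 6 (consume 3 fiber): fiber=9 salt=1 wood=3
After 7 (consume 1 wood): fiber=9 salt=1 wood=2
After 8 (consume 1 salt): fiber=9 wood=2
After 9 (consume 5 fiber): fiber=4 wood=2
After 10 (consume 2 fiber): fiber=2 wood=2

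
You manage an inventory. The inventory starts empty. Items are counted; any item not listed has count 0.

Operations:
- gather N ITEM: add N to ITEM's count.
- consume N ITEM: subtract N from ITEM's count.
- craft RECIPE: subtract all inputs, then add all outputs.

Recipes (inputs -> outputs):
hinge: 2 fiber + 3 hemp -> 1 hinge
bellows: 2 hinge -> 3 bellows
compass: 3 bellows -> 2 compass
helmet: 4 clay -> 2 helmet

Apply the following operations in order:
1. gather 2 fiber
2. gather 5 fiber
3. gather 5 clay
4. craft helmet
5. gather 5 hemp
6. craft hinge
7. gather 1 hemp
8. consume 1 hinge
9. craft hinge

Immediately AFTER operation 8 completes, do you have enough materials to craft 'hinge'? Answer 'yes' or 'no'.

Answer: yes

Derivation:
After 1 (gather 2 fiber): fiber=2
After 2 (gather 5 fiber): fiber=7
After 3 (gather 5 clay): clay=5 fiber=7
After 4 (craft helmet): clay=1 fiber=7 helmet=2
After 5 (gather 5 hemp): clay=1 fiber=7 helmet=2 hemp=5
After 6 (craft hinge): clay=1 fiber=5 helmet=2 hemp=2 hinge=1
After 7 (gather 1 hemp): clay=1 fiber=5 helmet=2 hemp=3 hinge=1
After 8 (consume 1 hinge): clay=1 fiber=5 helmet=2 hemp=3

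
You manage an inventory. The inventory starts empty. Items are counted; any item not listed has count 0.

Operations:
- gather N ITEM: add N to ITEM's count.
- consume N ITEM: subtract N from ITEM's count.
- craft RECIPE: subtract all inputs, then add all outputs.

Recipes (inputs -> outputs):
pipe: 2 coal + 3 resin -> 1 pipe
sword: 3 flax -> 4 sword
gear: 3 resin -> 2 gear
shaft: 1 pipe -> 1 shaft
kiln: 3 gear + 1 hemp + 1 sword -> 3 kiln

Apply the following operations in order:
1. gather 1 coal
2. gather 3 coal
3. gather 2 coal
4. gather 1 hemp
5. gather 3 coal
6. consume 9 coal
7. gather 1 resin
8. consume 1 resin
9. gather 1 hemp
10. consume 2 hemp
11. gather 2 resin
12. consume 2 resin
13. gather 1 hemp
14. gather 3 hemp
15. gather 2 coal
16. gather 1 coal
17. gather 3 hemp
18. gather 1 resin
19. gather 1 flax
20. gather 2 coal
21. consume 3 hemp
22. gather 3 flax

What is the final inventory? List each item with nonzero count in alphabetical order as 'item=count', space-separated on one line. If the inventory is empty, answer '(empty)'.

Answer: coal=5 flax=4 hemp=4 resin=1

Derivation:
After 1 (gather 1 coal): coal=1
After 2 (gather 3 coal): coal=4
After 3 (gather 2 coal): coal=6
After 4 (gather 1 hemp): coal=6 hemp=1
After 5 (gather 3 coal): coal=9 hemp=1
After 6 (consume 9 coal): hemp=1
After 7 (gather 1 resin): hemp=1 resin=1
After 8 (consume 1 resin): hemp=1
After 9 (gather 1 hemp): hemp=2
After 10 (consume 2 hemp): (empty)
After 11 (gather 2 resin): resin=2
After 12 (consume 2 resin): (empty)
After 13 (gather 1 hemp): hemp=1
After 14 (gather 3 hemp): hemp=4
After 15 (gather 2 coal): coal=2 hemp=4
After 16 (gather 1 coal): coal=3 hemp=4
After 17 (gather 3 hemp): coal=3 hemp=7
After 18 (gather 1 resin): coal=3 hemp=7 resin=1
After 19 (gather 1 flax): coal=3 flax=1 hemp=7 resin=1
After 20 (gather 2 coal): coal=5 flax=1 hemp=7 resin=1
After 21 (consume 3 hemp): coal=5 flax=1 hemp=4 resin=1
After 22 (gather 3 flax): coal=5 flax=4 hemp=4 resin=1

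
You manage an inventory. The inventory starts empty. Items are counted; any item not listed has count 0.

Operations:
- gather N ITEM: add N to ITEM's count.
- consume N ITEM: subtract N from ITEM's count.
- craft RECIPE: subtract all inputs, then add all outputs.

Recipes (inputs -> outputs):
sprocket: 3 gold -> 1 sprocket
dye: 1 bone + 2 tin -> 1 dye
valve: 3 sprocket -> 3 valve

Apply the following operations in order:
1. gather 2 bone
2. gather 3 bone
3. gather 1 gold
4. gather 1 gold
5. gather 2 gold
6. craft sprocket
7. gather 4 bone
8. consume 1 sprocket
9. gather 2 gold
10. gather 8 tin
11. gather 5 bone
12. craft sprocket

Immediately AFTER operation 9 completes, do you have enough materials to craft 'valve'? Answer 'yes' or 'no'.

After 1 (gather 2 bone): bone=2
After 2 (gather 3 bone): bone=5
After 3 (gather 1 gold): bone=5 gold=1
After 4 (gather 1 gold): bone=5 gold=2
After 5 (gather 2 gold): bone=5 gold=4
After 6 (craft sprocket): bone=5 gold=1 sprocket=1
After 7 (gather 4 bone): bone=9 gold=1 sprocket=1
After 8 (consume 1 sprocket): bone=9 gold=1
After 9 (gather 2 gold): bone=9 gold=3

Answer: no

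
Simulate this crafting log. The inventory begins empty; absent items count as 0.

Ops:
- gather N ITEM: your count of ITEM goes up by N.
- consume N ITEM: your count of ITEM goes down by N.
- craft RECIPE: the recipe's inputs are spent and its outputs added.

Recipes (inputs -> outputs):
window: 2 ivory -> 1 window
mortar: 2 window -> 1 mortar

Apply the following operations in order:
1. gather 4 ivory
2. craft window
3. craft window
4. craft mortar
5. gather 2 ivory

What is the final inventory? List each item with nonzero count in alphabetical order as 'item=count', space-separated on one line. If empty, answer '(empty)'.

After 1 (gather 4 ivory): ivory=4
After 2 (craft window): ivory=2 window=1
After 3 (craft window): window=2
After 4 (craft mortar): mortar=1
After 5 (gather 2 ivory): ivory=2 mortar=1

Answer: ivory=2 mortar=1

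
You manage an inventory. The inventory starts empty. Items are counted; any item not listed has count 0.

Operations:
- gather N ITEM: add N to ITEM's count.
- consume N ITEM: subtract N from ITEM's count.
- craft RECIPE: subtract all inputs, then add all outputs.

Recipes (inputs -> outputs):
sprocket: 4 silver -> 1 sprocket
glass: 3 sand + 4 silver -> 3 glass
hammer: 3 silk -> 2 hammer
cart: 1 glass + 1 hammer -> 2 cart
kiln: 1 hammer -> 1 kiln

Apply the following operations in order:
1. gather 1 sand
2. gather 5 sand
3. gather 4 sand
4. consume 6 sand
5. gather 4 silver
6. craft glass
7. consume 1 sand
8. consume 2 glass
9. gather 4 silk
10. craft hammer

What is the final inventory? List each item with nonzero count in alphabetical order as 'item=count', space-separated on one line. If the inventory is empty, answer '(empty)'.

Answer: glass=1 hammer=2 silk=1

Derivation:
After 1 (gather 1 sand): sand=1
After 2 (gather 5 sand): sand=6
After 3 (gather 4 sand): sand=10
After 4 (consume 6 sand): sand=4
After 5 (gather 4 silver): sand=4 silver=4
After 6 (craft glass): glass=3 sand=1
After 7 (consume 1 sand): glass=3
After 8 (consume 2 glass): glass=1
After 9 (gather 4 silk): glass=1 silk=4
After 10 (craft hammer): glass=1 hammer=2 silk=1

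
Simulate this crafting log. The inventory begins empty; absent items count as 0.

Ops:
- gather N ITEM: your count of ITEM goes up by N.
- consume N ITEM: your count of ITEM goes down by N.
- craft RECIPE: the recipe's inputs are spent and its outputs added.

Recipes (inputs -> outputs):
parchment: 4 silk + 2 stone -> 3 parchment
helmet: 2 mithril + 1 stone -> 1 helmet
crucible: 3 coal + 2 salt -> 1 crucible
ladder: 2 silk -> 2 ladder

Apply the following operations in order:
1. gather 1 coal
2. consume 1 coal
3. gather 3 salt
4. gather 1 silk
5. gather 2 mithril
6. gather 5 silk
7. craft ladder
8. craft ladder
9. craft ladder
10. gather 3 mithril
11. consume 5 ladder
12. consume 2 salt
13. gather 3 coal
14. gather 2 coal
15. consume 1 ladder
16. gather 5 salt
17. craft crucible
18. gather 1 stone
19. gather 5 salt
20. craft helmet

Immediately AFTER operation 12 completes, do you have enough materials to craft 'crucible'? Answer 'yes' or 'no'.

After 1 (gather 1 coal): coal=1
After 2 (consume 1 coal): (empty)
After 3 (gather 3 salt): salt=3
After 4 (gather 1 silk): salt=3 silk=1
After 5 (gather 2 mithril): mithril=2 salt=3 silk=1
After 6 (gather 5 silk): mithril=2 salt=3 silk=6
After 7 (craft ladder): ladder=2 mithril=2 salt=3 silk=4
After 8 (craft ladder): ladder=4 mithril=2 salt=3 silk=2
After 9 (craft ladder): ladder=6 mithril=2 salt=3
After 10 (gather 3 mithril): ladder=6 mithril=5 salt=3
After 11 (consume 5 ladder): ladder=1 mithril=5 salt=3
After 12 (consume 2 salt): ladder=1 mithril=5 salt=1

Answer: no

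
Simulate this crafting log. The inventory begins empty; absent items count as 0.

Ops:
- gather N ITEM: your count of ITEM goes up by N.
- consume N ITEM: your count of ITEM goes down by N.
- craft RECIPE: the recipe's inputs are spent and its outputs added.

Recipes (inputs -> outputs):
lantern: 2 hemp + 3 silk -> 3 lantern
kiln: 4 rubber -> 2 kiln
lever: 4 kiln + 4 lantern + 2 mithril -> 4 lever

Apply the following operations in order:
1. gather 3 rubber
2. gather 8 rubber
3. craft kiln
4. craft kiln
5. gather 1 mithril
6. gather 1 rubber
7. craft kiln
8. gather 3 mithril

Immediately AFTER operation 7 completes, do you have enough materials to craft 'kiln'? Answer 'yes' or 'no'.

After 1 (gather 3 rubber): rubber=3
After 2 (gather 8 rubber): rubber=11
After 3 (craft kiln): kiln=2 rubber=7
After 4 (craft kiln): kiln=4 rubber=3
After 5 (gather 1 mithril): kiln=4 mithril=1 rubber=3
After 6 (gather 1 rubber): kiln=4 mithril=1 rubber=4
After 7 (craft kiln): kiln=6 mithril=1

Answer: no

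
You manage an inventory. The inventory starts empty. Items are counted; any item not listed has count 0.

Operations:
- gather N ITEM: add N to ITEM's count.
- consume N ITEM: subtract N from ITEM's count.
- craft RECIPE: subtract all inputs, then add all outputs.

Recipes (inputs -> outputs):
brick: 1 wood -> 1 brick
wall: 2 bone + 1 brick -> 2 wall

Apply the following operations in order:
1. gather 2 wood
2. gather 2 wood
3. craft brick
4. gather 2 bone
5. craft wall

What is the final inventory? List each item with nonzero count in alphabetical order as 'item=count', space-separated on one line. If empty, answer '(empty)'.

After 1 (gather 2 wood): wood=2
After 2 (gather 2 wood): wood=4
After 3 (craft brick): brick=1 wood=3
After 4 (gather 2 bone): bone=2 brick=1 wood=3
After 5 (craft wall): wall=2 wood=3

Answer: wall=2 wood=3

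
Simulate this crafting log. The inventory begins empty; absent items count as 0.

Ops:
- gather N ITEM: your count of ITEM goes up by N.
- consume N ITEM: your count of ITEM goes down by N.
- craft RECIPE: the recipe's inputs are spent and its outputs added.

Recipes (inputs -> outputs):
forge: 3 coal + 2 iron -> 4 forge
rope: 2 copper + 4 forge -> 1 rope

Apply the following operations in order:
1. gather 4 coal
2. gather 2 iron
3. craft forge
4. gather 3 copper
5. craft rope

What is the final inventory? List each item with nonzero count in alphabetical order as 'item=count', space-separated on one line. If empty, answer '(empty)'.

After 1 (gather 4 coal): coal=4
After 2 (gather 2 iron): coal=4 iron=2
After 3 (craft forge): coal=1 forge=4
After 4 (gather 3 copper): coal=1 copper=3 forge=4
After 5 (craft rope): coal=1 copper=1 rope=1

Answer: coal=1 copper=1 rope=1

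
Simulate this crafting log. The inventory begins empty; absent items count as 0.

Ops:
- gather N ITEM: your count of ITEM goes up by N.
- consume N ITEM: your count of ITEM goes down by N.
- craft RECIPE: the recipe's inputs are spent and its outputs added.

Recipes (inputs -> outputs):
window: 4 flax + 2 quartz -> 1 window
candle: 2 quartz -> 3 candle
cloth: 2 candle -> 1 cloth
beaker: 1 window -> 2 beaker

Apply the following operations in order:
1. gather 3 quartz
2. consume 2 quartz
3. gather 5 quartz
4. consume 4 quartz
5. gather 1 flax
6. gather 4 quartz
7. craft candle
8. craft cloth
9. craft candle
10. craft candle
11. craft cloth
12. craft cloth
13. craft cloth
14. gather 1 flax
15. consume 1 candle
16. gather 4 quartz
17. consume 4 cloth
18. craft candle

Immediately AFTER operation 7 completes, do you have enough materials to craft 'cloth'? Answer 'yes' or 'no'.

Answer: yes

Derivation:
After 1 (gather 3 quartz): quartz=3
After 2 (consume 2 quartz): quartz=1
After 3 (gather 5 quartz): quartz=6
After 4 (consume 4 quartz): quartz=2
After 5 (gather 1 flax): flax=1 quartz=2
After 6 (gather 4 quartz): flax=1 quartz=6
After 7 (craft candle): candle=3 flax=1 quartz=4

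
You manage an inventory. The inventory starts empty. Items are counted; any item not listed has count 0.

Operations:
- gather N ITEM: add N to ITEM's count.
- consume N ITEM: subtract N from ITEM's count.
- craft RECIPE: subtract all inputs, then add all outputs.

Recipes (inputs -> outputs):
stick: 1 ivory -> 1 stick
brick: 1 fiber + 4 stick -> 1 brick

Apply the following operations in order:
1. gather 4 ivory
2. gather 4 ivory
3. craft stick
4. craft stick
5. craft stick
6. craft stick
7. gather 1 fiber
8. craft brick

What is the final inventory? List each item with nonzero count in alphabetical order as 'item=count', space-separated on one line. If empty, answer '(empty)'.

Answer: brick=1 ivory=4

Derivation:
After 1 (gather 4 ivory): ivory=4
After 2 (gather 4 ivory): ivory=8
After 3 (craft stick): ivory=7 stick=1
After 4 (craft stick): ivory=6 stick=2
After 5 (craft stick): ivory=5 stick=3
After 6 (craft stick): ivory=4 stick=4
After 7 (gather 1 fiber): fiber=1 ivory=4 stick=4
After 8 (craft brick): brick=1 ivory=4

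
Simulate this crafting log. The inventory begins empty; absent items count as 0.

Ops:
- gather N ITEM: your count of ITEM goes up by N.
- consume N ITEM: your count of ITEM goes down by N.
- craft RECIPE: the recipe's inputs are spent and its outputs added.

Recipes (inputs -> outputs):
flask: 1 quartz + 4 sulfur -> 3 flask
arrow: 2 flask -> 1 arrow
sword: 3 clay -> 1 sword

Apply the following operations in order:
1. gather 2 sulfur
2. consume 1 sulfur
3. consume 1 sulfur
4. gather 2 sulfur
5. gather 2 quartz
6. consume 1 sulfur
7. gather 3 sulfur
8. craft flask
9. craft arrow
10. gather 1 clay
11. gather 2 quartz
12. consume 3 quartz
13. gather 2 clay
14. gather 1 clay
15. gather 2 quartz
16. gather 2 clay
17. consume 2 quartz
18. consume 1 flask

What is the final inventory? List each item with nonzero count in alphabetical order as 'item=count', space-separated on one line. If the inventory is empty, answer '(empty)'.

After 1 (gather 2 sulfur): sulfur=2
After 2 (consume 1 sulfur): sulfur=1
After 3 (consume 1 sulfur): (empty)
After 4 (gather 2 sulfur): sulfur=2
After 5 (gather 2 quartz): quartz=2 sulfur=2
After 6 (consume 1 sulfur): quartz=2 sulfur=1
After 7 (gather 3 sulfur): quartz=2 sulfur=4
After 8 (craft flask): flask=3 quartz=1
After 9 (craft arrow): arrow=1 flask=1 quartz=1
After 10 (gather 1 clay): arrow=1 clay=1 flask=1 quartz=1
After 11 (gather 2 quartz): arrow=1 clay=1 flask=1 quartz=3
After 12 (consume 3 quartz): arrow=1 clay=1 flask=1
After 13 (gather 2 clay): arrow=1 clay=3 flask=1
After 14 (gather 1 clay): arrow=1 clay=4 flask=1
After 15 (gather 2 quartz): arrow=1 clay=4 flask=1 quartz=2
After 16 (gather 2 clay): arrow=1 clay=6 flask=1 quartz=2
After 17 (consume 2 quartz): arrow=1 clay=6 flask=1
After 18 (consume 1 flask): arrow=1 clay=6

Answer: arrow=1 clay=6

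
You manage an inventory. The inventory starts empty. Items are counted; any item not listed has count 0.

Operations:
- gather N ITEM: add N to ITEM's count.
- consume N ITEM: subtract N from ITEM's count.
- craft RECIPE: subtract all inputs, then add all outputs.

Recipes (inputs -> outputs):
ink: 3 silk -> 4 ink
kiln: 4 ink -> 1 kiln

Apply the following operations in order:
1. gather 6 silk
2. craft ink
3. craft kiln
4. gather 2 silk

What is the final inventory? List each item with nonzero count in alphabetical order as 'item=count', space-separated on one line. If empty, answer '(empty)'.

After 1 (gather 6 silk): silk=6
After 2 (craft ink): ink=4 silk=3
After 3 (craft kiln): kiln=1 silk=3
After 4 (gather 2 silk): kiln=1 silk=5

Answer: kiln=1 silk=5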